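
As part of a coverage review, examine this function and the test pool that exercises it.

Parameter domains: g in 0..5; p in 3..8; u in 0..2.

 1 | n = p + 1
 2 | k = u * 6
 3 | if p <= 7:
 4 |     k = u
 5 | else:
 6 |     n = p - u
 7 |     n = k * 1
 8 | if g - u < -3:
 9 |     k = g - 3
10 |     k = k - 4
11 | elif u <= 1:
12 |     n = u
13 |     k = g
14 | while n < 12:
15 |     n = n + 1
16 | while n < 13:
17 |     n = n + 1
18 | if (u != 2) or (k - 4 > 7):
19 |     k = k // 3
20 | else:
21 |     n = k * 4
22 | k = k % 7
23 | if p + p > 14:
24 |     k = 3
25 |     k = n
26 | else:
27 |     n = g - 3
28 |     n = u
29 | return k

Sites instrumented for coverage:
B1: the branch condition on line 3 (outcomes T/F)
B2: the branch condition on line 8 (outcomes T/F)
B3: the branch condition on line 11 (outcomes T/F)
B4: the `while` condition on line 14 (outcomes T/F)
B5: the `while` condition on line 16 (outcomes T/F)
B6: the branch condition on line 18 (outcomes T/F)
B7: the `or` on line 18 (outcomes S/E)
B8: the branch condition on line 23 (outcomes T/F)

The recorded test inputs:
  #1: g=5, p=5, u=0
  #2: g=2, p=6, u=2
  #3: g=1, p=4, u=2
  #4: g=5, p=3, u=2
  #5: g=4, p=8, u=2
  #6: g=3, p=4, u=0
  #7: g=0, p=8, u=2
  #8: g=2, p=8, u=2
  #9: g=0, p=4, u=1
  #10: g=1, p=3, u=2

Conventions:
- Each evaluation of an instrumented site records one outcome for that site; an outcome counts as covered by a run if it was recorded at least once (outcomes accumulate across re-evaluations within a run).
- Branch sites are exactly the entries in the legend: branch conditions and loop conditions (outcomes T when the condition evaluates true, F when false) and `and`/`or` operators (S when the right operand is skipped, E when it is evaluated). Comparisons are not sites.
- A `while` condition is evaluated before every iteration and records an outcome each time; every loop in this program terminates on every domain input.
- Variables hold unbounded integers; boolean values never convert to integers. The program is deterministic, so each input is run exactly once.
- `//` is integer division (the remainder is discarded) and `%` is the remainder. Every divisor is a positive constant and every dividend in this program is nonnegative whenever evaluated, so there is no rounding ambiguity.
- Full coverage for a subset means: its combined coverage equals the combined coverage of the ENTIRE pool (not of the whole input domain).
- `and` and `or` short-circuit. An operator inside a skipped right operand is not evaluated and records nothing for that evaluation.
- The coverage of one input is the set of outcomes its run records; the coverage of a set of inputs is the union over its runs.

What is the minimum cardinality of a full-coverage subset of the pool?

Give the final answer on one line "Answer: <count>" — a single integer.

#1 (g=5, p=5, u=0) -> B1->T, B2->F, B3->T, B4->T, B4->T, B4->T, B4->T, B4->T, B4->T, B4->T, B4->T, B4->T, B4->T, B4->T, ...; covered: B1=T, B2=F, B3=T, B4=T, B4=F, B5=T, B5=F, B6=T, B7=S, B8=F
#2 (g=2, p=6, u=2) -> B1->T, B2->F, B3->F, B4->T, B4->T, B4->T, B4->T, B4->T, B4->F, B5->T, B5->F, B7->E, B6->F, B8->F; covered: B1=T, B2=F, B3=F, B4=T, B4=F, B5=T, B5=F, B6=F, B7=E, B8=F
#3 (g=1, p=4, u=2) -> B1->T, B2->F, B3->F, B4->T, B4->T, B4->T, B4->T, B4->T, B4->T, B4->T, B4->F, B5->T, B5->F, B7->E, ...; covered: B1=T, B2=F, B3=F, B4=T, B4=F, B5=T, B5=F, B6=F, B7=E, B8=F
#4 (g=5, p=3, u=2) -> B1->T, B2->F, B3->F, B4->T, B4->T, B4->T, B4->T, B4->T, B4->T, B4->T, B4->T, B4->F, B5->T, B5->F, ...; covered: B1=T, B2=F, B3=F, B4=T, B4=F, B5=T, B5=F, B6=F, B7=E, B8=F
#5 (g=4, p=8, u=2) -> B1->F, B2->F, B3->F, B4->F, B5->T, B5->F, B7->E, B6->T, B8->T; covered: B1=F, B2=F, B3=F, B4=F, B5=T, B5=F, B6=T, B7=E, B8=T
#6 (g=3, p=4, u=0) -> B1->T, B2->F, B3->T, B4->T, B4->T, B4->T, B4->T, B4->T, B4->T, B4->T, B4->T, B4->T, B4->T, B4->T, ...; covered: B1=T, B2=F, B3=T, B4=T, B4=F, B5=T, B5=F, B6=T, B7=S, B8=F
#7 (g=0, p=8, u=2) -> B1->F, B2->F, B3->F, B4->F, B5->T, B5->F, B7->E, B6->T, B8->T; covered: B1=F, B2=F, B3=F, B4=F, B5=T, B5=F, B6=T, B7=E, B8=T
#8 (g=2, p=8, u=2) -> B1->F, B2->F, B3->F, B4->F, B5->T, B5->F, B7->E, B6->T, B8->T; covered: B1=F, B2=F, B3=F, B4=F, B5=T, B5=F, B6=T, B7=E, B8=T
#9 (g=0, p=4, u=1) -> B1->T, B2->F, B3->T, B4->T, B4->T, B4->T, B4->T, B4->T, B4->T, B4->T, B4->T, B4->T, B4->T, B4->T, ...; covered: B1=T, B2=F, B3=T, B4=T, B4=F, B5=T, B5=F, B6=T, B7=S, B8=F
#10 (g=1, p=3, u=2) -> B1->T, B2->F, B3->F, B4->T, B4->T, B4->T, B4->T, B4->T, B4->T, B4->T, B4->T, B4->F, B5->T, B5->F, ...; covered: B1=T, B2=F, B3=F, B4=T, B4=F, B5=T, B5=F, B6=F, B7=E, B8=F
together the pool reaches 15 outcomes: B1=T, B1=F, B2=F, B3=T, B3=F, B4=T, B4=F, B5=T, B5=F, B6=T, B6=F, B7=S, B7=E, B8=T, B8=F
size 1 is not enough: best union over all size-1 subsets is 10/15
size 2 is not enough: best union over all size-2 subsets is 14/15
inputs {1, 2, 5} (size 3) cover everything; no size-3 subset with a lexicographically smaller index list covers all 15

Answer: 3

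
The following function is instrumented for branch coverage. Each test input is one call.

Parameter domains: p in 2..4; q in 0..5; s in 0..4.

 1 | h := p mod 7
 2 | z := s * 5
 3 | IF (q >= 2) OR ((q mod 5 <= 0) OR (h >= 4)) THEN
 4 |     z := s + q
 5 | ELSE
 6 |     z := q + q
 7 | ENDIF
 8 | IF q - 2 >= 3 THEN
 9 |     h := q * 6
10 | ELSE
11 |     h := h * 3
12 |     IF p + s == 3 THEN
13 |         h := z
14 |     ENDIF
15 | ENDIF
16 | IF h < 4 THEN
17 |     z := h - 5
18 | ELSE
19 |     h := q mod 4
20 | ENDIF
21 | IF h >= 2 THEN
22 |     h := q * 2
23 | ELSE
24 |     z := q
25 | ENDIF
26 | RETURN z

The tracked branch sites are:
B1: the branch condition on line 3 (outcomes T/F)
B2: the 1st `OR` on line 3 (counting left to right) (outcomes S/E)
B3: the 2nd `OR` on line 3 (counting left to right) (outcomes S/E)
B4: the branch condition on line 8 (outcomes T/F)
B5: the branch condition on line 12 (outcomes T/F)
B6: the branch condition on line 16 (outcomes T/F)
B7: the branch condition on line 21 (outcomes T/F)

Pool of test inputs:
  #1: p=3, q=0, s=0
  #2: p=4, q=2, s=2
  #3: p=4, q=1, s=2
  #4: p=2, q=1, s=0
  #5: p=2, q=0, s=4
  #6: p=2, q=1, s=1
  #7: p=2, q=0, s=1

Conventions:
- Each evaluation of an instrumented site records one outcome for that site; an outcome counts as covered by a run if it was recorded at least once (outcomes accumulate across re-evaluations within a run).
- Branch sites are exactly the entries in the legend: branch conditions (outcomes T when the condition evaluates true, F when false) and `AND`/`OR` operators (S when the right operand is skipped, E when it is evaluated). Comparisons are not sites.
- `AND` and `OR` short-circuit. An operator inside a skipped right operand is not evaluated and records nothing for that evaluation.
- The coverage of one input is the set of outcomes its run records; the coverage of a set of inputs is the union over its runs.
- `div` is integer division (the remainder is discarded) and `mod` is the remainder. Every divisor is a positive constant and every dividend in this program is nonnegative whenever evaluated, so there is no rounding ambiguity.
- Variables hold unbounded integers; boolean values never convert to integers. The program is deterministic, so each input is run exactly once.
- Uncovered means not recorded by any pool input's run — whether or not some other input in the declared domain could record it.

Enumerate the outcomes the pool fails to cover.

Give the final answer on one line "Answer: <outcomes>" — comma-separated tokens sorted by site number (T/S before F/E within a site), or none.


run #1 (p=3, q=0, s=0) runs B2->E, B3->S, B1->T, B4->F, B5->T, B6->T, B7->F; records B1=T, B2=E, B3=S, B4=F, B5=T, B6=T, B7=F
run #2 (p=4, q=2, s=2) runs B2->S, B1->T, B4->F, B5->F, B6->F, B7->T; records B1=T, B2=S, B4=F, B5=F, B6=F, B7=T
run #3 (p=4, q=1, s=2) runs B2->E, B3->E, B1->T, B4->F, B5->F, B6->F, B7->F; records B1=T, B2=E, B3=E, B4=F, B5=F, B6=F, B7=F
run #4 (p=2, q=1, s=0) runs B2->E, B3->E, B1->F, B4->F, B5->F, B6->F, B7->F; records B1=F, B2=E, B3=E, B4=F, B5=F, B6=F, B7=F
run #5 (p=2, q=0, s=4) runs B2->E, B3->S, B1->T, B4->F, B5->F, B6->F, B7->F; records B1=T, B2=E, B3=S, B4=F, B5=F, B6=F, B7=F
run #6 (p=2, q=1, s=1) runs B2->E, B3->E, B1->F, B4->F, B5->T, B6->T, B7->T; records B1=F, B2=E, B3=E, B4=F, B5=T, B6=T, B7=T
run #7 (p=2, q=0, s=1) runs B2->E, B3->S, B1->T, B4->F, B5->T, B6->T, B7->F; records B1=T, B2=E, B3=S, B4=F, B5=T, B6=T, B7=F
union over the pool: B1=T, B1=F, B2=S, B2=E, B3=S, B3=E, B4=F, B5=T, B5=F, B6=T, B6=F, B7=T, B7=F
uncovered (1 of 14): B4=T
Answer: B4=T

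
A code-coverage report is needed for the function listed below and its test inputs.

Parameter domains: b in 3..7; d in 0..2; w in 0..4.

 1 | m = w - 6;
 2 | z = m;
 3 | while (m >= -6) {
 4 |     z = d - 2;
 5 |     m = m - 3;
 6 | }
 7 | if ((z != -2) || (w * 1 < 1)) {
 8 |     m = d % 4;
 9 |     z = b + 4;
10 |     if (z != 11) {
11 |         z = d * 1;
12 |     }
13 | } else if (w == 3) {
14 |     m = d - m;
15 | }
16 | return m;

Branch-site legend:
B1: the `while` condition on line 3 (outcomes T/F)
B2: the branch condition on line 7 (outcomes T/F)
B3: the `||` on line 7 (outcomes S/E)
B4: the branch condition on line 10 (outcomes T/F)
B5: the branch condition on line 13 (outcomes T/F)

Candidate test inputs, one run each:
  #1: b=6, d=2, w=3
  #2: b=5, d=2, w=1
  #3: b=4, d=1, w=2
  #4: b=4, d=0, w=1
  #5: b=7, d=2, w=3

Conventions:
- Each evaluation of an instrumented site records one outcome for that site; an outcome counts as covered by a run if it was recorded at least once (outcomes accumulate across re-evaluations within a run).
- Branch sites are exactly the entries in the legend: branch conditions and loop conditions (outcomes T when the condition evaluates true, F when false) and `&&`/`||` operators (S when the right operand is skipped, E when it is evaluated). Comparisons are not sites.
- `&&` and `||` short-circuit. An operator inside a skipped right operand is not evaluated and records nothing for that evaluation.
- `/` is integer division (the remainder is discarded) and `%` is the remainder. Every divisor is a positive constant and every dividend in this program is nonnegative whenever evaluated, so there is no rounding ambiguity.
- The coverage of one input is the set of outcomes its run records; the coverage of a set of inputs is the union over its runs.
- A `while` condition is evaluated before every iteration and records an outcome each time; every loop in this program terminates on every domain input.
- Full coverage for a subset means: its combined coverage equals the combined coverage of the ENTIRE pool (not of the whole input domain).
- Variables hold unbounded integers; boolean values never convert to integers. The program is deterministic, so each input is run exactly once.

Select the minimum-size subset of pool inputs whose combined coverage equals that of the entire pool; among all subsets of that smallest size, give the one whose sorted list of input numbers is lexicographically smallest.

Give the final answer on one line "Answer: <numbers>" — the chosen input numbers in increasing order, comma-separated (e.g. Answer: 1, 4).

#1 (b=6, d=2, w=3) -> B1->T, B1->T, B1->F, B3->S, B2->T, B4->T; covered: B1=T, B1=F, B2=T, B3=S, B4=T
#2 (b=5, d=2, w=1) -> B1->T, B1->F, B3->S, B2->T, B4->T; covered: B1=T, B1=F, B2=T, B3=S, B4=T
#3 (b=4, d=1, w=2) -> B1->T, B1->F, B3->S, B2->T, B4->T; covered: B1=T, B1=F, B2=T, B3=S, B4=T
#4 (b=4, d=0, w=1) -> B1->T, B1->F, B3->E, B2->F, B5->F; covered: B1=T, B1=F, B2=F, B3=E, B5=F
#5 (b=7, d=2, w=3) -> B1->T, B1->T, B1->F, B3->S, B2->T, B4->F; covered: B1=T, B1=F, B2=T, B3=S, B4=F
union over all inputs: B1=T, B1=F, B2=T, B2=F, B3=S, B3=E, B4=T, B4=F, B5=F (9 outcomes)
every size-1 subset falls short of the 9 outcomes (best: 5/9)
every size-2 subset falls short of the 9 outcomes (best: 8/9)
the canonical winner is {1, 4, 5}: size 3, full 9-outcome coverage, earliest index list among size-3 covers

Answer: 1, 4, 5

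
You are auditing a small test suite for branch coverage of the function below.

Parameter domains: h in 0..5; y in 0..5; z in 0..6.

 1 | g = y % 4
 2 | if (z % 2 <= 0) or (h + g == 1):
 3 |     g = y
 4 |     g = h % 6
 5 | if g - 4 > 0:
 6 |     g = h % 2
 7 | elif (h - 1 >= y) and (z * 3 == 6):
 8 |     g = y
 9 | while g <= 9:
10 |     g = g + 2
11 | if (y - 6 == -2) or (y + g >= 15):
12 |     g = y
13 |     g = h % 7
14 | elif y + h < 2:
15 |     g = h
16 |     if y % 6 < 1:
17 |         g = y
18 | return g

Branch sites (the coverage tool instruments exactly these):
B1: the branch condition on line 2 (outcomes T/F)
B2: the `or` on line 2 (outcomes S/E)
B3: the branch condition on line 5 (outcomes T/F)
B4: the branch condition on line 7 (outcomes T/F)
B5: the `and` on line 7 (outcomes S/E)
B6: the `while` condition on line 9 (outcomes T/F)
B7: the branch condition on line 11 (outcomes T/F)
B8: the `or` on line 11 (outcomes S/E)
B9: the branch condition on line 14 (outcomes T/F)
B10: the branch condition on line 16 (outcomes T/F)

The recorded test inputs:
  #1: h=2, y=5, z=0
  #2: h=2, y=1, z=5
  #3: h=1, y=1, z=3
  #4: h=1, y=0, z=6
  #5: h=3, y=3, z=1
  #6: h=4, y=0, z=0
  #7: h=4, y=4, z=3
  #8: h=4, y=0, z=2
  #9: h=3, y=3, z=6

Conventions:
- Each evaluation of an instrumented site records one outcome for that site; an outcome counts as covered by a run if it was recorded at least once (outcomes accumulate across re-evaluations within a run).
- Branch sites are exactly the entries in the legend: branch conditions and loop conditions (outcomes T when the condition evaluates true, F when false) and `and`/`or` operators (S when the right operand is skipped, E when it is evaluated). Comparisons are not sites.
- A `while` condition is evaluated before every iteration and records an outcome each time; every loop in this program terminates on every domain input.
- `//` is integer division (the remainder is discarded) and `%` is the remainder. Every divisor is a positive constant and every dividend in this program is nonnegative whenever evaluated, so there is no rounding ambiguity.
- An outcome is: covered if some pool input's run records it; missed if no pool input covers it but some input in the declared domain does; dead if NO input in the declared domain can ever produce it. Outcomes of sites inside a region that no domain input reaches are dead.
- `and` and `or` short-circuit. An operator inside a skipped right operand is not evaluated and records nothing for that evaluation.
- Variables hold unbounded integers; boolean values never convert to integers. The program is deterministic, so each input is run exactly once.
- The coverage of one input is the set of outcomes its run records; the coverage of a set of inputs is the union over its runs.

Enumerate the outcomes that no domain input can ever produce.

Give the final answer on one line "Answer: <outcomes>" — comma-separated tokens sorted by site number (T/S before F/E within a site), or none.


running all 252 domain inputs and tallying outcomes:
  reachable outcomes have witnesses, e.g. B1=T (e.g. h=0, y=0, z=0), B1=F (e.g. h=0, y=0, z=1), B2=S (e.g. h=0, y=0, z=0), B2=E (e.g. h=0, y=0, z=1)
Answer: none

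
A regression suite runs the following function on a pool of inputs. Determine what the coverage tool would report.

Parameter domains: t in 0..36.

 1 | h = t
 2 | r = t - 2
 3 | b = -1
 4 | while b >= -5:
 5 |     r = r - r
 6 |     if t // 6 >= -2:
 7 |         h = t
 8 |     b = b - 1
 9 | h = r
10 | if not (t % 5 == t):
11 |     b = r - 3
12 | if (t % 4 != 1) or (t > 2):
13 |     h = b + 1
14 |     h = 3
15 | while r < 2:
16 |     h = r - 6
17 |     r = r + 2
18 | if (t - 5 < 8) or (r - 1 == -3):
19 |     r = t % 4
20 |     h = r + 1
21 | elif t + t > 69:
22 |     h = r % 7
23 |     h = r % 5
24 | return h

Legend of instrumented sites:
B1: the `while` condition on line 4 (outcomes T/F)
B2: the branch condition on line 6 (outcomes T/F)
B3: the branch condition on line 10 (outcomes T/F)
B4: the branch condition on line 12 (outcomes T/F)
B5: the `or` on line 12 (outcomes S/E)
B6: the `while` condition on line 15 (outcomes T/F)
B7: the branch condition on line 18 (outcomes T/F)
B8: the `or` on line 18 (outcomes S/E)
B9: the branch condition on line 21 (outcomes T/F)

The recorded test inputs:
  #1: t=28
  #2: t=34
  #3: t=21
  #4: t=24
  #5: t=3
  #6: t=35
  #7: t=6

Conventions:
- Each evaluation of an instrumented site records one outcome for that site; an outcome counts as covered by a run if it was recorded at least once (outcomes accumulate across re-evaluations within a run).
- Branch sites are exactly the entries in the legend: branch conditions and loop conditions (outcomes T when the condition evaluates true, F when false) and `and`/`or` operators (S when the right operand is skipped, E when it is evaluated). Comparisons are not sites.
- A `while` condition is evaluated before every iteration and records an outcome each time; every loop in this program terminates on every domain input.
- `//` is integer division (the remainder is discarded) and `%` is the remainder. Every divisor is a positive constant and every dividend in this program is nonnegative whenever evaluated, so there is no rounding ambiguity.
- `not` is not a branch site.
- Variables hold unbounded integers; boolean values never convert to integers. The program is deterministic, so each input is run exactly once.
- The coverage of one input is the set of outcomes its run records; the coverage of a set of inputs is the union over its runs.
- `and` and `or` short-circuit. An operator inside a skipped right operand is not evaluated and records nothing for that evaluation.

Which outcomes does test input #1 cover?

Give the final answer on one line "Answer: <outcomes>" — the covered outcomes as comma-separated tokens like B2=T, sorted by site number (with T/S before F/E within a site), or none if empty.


Event log for input #1 (t=28):
  B1->T, B2->T, B1->T, B2->T, B1->T, B2->T, B1->T, B2->T, B1->T, B2->T
  B1->F, B3->T, B5->S, B4->T, B6->T, B6->F, B8->E, B7->F, B9->F
collecting distinct outcomes: B1=T, B1=F, B2=T, B3=T, B4=T, B5=S, B6=T, B6=F, B7=F, B8=E, B9=F
Answer: B1=T, B1=F, B2=T, B3=T, B4=T, B5=S, B6=T, B6=F, B7=F, B8=E, B9=F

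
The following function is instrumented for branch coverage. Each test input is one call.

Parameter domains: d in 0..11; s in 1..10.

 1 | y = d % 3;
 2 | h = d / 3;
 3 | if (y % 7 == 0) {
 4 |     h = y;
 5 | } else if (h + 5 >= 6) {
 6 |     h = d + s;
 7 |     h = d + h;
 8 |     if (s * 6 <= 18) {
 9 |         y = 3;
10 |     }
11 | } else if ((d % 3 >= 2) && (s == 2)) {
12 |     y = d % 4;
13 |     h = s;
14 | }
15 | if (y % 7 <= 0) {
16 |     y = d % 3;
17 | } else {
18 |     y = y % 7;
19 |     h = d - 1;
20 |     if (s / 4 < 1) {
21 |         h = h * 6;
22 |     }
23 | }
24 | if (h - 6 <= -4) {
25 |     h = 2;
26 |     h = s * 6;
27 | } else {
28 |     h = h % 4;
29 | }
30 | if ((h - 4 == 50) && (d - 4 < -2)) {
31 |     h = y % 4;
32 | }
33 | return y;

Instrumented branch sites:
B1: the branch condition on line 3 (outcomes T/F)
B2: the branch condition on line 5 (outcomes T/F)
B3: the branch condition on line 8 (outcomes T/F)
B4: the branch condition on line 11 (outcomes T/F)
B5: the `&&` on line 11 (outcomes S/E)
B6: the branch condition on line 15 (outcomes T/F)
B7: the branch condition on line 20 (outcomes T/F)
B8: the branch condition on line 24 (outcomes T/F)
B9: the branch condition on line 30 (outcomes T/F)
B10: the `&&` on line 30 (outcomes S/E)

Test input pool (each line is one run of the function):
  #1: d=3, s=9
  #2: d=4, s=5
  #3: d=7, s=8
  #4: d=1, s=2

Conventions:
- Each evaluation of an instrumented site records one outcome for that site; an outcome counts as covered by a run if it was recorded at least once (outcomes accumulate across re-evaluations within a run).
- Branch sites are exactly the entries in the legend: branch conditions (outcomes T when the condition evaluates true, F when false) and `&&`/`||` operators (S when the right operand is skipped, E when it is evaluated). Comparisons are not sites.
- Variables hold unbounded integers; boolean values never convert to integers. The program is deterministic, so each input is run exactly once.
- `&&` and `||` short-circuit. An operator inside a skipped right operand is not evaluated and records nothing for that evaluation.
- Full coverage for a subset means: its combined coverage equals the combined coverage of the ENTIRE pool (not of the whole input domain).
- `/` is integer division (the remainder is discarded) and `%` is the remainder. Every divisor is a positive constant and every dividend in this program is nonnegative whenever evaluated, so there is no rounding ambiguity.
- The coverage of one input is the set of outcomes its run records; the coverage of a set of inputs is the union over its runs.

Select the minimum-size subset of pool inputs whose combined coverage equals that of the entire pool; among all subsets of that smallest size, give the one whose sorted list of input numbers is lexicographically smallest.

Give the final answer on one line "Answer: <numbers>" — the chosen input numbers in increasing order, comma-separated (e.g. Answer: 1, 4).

run #1 (d=3, s=9) runs B1->T, B6->T, B8->T, B10->E, B9->F; records B1=T, B6=T, B8=T, B9=F, B10=E
run #2 (d=4, s=5) runs B1->F, B2->T, B3->F, B6->F, B7->F, B8->F, B10->S, B9->F; records B1=F, B2=T, B3=F, B6=F, B7=F, B8=F, B9=F, B10=S
run #3 (d=7, s=8) runs B1->F, B2->T, B3->F, B6->F, B7->F, B8->F, B10->S, B9->F; records B1=F, B2=T, B3=F, B6=F, B7=F, B8=F, B9=F, B10=S
run #4 (d=1, s=2) runs B1->F, B2->F, B5->S, B4->F, B6->F, B7->T, B8->T, B10->S, B9->F; records B1=F, B2=F, B4=F, B5=S, B6=F, B7=T, B8=T, B9=F, B10=S
pool-wide coverage (16 outcomes): B1=T, B1=F, B2=T, B2=F, B3=F, B4=F, B5=S, B6=T, B6=F, B7=T, B7=F, B8=T, B8=F, B9=F, B10=S, B10=E
checked all size-1 subsets: none covers 16 outcomes (max 9/16)
checked all size-2 subsets: none covers 16 outcomes (max 13/16)
inputs {1, 2, 4} (size 3) cover everything; no size-3 subset with a lexicographically smaller index list covers all 16

Answer: 1, 2, 4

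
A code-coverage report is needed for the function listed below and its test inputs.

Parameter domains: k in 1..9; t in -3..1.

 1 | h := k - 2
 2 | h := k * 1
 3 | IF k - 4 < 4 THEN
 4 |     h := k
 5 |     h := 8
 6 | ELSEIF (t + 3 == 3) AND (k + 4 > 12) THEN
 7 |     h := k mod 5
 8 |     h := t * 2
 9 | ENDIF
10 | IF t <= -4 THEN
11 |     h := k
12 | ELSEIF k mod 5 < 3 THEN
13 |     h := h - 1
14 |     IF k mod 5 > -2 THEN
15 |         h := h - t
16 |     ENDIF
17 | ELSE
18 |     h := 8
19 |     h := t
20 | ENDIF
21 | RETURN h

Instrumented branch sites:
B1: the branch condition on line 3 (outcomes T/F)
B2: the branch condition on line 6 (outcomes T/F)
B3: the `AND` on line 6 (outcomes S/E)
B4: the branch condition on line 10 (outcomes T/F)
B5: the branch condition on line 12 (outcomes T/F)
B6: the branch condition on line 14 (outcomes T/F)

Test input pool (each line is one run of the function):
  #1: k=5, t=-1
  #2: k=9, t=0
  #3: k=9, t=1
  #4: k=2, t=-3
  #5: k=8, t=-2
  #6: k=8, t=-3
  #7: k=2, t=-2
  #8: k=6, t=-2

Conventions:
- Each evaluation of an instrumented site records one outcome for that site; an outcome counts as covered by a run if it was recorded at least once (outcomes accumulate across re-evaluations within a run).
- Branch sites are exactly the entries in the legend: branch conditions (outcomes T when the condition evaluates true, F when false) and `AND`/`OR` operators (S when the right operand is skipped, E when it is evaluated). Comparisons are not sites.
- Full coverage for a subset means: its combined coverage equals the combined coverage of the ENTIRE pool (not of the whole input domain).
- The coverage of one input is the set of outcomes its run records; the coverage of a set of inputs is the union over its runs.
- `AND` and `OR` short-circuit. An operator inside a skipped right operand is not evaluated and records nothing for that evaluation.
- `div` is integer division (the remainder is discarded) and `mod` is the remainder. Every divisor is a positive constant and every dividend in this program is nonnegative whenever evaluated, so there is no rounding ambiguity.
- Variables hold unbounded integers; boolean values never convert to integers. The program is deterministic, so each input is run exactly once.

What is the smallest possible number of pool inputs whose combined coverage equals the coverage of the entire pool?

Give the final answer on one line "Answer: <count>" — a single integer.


run #1 (k=5, t=-1) runs B1->T, B4->F, B5->T, B6->T; records B1=T, B4=F, B5=T, B6=T
run #2 (k=9, t=0) runs B1->F, B3->E, B2->T, B4->F, B5->F; records B1=F, B2=T, B3=E, B4=F, B5=F
run #3 (k=9, t=1) runs B1->F, B3->S, B2->F, B4->F, B5->F; records B1=F, B2=F, B3=S, B4=F, B5=F
run #4 (k=2, t=-3) runs B1->T, B4->F, B5->T, B6->T; records B1=T, B4=F, B5=T, B6=T
run #5 (k=8, t=-2) runs B1->F, B3->S, B2->F, B4->F, B5->F; records B1=F, B2=F, B3=S, B4=F, B5=F
run #6 (k=8, t=-3) runs B1->F, B3->S, B2->F, B4->F, B5->F; records B1=F, B2=F, B3=S, B4=F, B5=F
run #7 (k=2, t=-2) runs B1->T, B4->F, B5->T, B6->T; records B1=T, B4=F, B5=T, B6=T
run #8 (k=6, t=-2) runs B1->T, B4->F, B5->T, B6->T; records B1=T, B4=F, B5=T, B6=T
the full pool covers 10 outcomes: B1=T, B1=F, B2=T, B2=F, B3=S, B3=E, B4=F, B5=T, B5=F, B6=T
size 1 is not enough: best union over all size-1 subsets is 5/10
size 2 is not enough: best union over all size-2 subsets is 8/10
inputs {1, 2, 3} (size 3) cover everything; no size-3 subset with a lexicographically smaller index list covers all 10
Answer: 3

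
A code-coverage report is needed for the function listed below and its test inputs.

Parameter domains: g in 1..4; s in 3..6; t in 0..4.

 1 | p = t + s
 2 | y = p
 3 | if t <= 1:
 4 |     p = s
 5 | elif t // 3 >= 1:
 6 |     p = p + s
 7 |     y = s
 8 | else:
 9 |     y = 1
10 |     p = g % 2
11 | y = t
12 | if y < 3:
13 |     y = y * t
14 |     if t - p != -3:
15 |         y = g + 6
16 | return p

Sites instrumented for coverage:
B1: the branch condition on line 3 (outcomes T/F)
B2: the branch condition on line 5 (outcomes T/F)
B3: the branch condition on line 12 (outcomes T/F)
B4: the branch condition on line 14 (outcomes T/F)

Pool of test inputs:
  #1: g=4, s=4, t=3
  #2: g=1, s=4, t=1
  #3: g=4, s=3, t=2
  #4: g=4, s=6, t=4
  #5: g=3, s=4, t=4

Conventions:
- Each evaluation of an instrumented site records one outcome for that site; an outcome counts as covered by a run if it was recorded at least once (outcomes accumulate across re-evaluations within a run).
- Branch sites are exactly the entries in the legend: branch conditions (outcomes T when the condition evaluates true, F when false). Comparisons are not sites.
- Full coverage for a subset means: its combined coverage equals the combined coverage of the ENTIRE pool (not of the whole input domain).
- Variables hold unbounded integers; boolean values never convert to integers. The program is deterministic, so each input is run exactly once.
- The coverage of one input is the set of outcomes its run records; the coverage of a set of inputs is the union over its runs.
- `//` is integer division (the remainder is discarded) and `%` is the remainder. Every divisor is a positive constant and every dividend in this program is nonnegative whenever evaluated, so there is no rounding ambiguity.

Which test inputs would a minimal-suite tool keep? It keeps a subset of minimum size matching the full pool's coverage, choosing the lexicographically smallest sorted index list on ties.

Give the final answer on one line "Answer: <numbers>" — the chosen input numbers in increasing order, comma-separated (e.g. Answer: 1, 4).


input #1, g=4, s=4, t=3: events B1->F, B2->T, B3->F; outcomes B1=F, B2=T, B3=F
input #2, g=1, s=4, t=1: events B1->T, B3->T, B4->F; outcomes B1=T, B3=T, B4=F
input #3, g=4, s=3, t=2: events B1->F, B2->F, B3->T, B4->T; outcomes B1=F, B2=F, B3=T, B4=T
input #4, g=4, s=6, t=4: events B1->F, B2->T, B3->F; outcomes B1=F, B2=T, B3=F
input #5, g=3, s=4, t=4: events B1->F, B2->T, B3->F; outcomes B1=F, B2=T, B3=F
union over all inputs: B1=T, B1=F, B2=T, B2=F, B3=T, B3=F, B4=T, B4=F (8 outcomes)
checked all size-1 subsets: none covers 8 outcomes (max 4/8)
checked all size-2 subsets: none covers 8 outcomes (max 6/8)
at size 3, {1, 2, 3} reaches all 8 outcomes; every lexicographically earlier size-3 subset fails
Answer: 1, 2, 3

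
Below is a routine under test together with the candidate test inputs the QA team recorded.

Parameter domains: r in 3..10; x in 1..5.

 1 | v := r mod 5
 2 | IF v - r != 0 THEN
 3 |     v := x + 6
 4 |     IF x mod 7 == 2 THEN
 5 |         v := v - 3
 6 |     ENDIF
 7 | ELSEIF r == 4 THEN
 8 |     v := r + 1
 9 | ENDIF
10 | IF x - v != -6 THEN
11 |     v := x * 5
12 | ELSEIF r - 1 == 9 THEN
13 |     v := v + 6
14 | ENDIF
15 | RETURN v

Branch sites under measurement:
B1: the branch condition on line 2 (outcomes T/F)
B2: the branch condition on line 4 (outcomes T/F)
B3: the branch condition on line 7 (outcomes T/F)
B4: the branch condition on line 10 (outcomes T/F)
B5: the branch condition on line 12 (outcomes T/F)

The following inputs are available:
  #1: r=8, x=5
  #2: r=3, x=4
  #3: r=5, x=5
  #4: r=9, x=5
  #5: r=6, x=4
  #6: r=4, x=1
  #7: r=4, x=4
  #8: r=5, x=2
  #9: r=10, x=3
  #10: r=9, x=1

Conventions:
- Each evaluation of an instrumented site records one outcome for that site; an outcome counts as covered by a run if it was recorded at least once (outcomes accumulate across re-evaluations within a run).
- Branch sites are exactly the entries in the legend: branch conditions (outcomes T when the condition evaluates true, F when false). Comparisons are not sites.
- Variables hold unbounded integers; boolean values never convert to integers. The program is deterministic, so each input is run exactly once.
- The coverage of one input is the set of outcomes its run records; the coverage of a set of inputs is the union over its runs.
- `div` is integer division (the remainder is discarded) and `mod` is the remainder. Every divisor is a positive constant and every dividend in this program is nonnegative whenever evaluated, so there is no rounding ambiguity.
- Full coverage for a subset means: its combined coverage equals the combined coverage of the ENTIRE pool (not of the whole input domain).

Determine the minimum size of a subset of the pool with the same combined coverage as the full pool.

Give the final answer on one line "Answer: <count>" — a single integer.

#1 (r=8, x=5) -> B1->T, B2->F, B4->F, B5->F; covered: B1=T, B2=F, B4=F, B5=F
#2 (r=3, x=4) -> B1->F, B3->F, B4->T; covered: B1=F, B3=F, B4=T
#3 (r=5, x=5) -> B1->T, B2->F, B4->F, B5->F; covered: B1=T, B2=F, B4=F, B5=F
#4 (r=9, x=5) -> B1->T, B2->F, B4->F, B5->F; covered: B1=T, B2=F, B4=F, B5=F
#5 (r=6, x=4) -> B1->T, B2->F, B4->F, B5->F; covered: B1=T, B2=F, B4=F, B5=F
#6 (r=4, x=1) -> B1->F, B3->T, B4->T; covered: B1=F, B3=T, B4=T
#7 (r=4, x=4) -> B1->F, B3->T, B4->T; covered: B1=F, B3=T, B4=T
#8 (r=5, x=2) -> B1->T, B2->T, B4->T; covered: B1=T, B2=T, B4=T
#9 (r=10, x=3) -> B1->T, B2->F, B4->F, B5->T; covered: B1=T, B2=F, B4=F, B5=T
#10 (r=9, x=1) -> B1->T, B2->F, B4->F, B5->F; covered: B1=T, B2=F, B4=F, B5=F
the full pool covers 10 outcomes: B1=T, B1=F, B2=T, B2=F, B3=T, B3=F, B4=T, B4=F, B5=T, B5=F
size 1 is not enough: best union over all size-1 subsets is 4/10
size 2 is not enough: best union over all size-2 subsets is 7/10
size 3 is not enough: best union over all size-3 subsets is 8/10
size 4 is not enough: best union over all size-4 subsets is 9/10
at size 5, {1, 2, 6, 8, 9} reaches all 10 outcomes; every lexicographically earlier size-5 subset fails

Answer: 5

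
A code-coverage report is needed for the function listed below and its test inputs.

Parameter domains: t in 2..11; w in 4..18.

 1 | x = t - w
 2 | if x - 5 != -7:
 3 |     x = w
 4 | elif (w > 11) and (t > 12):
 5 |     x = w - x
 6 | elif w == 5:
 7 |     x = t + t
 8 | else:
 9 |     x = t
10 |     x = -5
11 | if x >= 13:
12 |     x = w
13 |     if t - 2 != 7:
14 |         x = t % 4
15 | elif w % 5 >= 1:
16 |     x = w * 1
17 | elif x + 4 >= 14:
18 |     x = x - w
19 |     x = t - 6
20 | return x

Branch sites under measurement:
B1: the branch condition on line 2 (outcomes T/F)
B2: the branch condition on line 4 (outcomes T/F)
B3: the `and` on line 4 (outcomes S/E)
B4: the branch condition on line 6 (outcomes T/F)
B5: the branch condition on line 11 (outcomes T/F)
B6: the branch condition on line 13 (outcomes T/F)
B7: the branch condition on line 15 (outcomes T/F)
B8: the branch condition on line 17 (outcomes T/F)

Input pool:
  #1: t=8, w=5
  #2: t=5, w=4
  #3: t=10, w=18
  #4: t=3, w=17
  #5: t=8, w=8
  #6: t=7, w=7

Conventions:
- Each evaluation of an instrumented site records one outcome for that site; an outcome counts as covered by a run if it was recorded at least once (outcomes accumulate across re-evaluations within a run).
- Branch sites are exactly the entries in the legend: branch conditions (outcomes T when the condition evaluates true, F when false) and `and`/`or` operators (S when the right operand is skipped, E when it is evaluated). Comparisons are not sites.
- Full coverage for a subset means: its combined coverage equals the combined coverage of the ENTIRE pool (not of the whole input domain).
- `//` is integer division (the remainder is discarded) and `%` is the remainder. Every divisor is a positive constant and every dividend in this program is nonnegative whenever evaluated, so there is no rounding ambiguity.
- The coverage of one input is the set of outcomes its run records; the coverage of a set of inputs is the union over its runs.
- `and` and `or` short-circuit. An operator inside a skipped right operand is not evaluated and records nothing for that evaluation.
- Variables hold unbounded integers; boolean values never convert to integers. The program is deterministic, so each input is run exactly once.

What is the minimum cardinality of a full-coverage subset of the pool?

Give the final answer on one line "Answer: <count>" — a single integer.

input #1 (t=8, w=5): events B1->T, B5->F, B7->F, B8->F; covers B1=T, B5=F, B7=F, B8=F
input #2 (t=5, w=4): events B1->T, B5->F, B7->T; covers B1=T, B5=F, B7=T
input #3 (t=10, w=18): events B1->T, B5->T, B6->T; covers B1=T, B5=T, B6=T
input #4 (t=3, w=17): events B1->T, B5->T, B6->T; covers B1=T, B5=T, B6=T
input #5 (t=8, w=8): events B1->T, B5->F, B7->T; covers B1=T, B5=F, B7=T
input #6 (t=7, w=7): events B1->T, B5->F, B7->T; covers B1=T, B5=F, B7=T
the full pool covers 7 outcomes: B1=T, B5=T, B5=F, B6=T, B7=T, B7=F, B8=F
no size-1 subset reaches all 7 outcomes (best union: 4/7)
no size-2 subset reaches all 7 outcomes (best union: 6/7)
inputs {1, 2, 3} (size 3) cover everything; no size-3 subset with a lexicographically smaller index list covers all 7

Answer: 3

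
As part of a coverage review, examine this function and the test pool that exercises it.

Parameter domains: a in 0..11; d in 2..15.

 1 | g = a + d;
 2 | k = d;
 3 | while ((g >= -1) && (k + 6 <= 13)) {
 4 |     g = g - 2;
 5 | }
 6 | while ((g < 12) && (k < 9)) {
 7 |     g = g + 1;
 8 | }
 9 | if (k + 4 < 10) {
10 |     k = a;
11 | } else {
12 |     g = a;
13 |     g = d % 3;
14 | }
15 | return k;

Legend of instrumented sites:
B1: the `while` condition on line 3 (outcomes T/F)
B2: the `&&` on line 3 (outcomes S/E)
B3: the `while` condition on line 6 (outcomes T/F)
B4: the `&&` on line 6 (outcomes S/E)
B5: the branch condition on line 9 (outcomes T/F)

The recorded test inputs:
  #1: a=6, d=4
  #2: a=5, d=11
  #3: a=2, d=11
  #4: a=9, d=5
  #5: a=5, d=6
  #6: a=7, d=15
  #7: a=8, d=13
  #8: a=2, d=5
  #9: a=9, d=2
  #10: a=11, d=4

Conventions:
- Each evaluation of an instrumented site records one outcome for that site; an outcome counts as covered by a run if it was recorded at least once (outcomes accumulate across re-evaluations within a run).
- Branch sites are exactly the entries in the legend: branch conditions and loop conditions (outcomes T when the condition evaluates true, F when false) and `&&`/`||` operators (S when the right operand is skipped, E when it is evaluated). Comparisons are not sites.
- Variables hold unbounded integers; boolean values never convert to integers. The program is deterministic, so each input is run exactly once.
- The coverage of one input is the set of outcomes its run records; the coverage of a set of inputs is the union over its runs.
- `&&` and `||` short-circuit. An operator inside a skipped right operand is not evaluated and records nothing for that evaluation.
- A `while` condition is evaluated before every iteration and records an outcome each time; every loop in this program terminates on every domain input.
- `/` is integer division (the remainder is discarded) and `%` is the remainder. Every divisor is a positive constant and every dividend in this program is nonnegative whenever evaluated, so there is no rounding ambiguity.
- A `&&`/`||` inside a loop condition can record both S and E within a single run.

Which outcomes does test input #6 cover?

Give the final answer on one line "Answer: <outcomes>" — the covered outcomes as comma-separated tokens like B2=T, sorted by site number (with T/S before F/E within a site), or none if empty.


Running input #6 (a=7, d=15), event by event:
  B2->E, B1->F, B4->S, B3->F, B5->F
collecting distinct outcomes: B1=F, B2=E, B3=F, B4=S, B5=F
Answer: B1=F, B2=E, B3=F, B4=S, B5=F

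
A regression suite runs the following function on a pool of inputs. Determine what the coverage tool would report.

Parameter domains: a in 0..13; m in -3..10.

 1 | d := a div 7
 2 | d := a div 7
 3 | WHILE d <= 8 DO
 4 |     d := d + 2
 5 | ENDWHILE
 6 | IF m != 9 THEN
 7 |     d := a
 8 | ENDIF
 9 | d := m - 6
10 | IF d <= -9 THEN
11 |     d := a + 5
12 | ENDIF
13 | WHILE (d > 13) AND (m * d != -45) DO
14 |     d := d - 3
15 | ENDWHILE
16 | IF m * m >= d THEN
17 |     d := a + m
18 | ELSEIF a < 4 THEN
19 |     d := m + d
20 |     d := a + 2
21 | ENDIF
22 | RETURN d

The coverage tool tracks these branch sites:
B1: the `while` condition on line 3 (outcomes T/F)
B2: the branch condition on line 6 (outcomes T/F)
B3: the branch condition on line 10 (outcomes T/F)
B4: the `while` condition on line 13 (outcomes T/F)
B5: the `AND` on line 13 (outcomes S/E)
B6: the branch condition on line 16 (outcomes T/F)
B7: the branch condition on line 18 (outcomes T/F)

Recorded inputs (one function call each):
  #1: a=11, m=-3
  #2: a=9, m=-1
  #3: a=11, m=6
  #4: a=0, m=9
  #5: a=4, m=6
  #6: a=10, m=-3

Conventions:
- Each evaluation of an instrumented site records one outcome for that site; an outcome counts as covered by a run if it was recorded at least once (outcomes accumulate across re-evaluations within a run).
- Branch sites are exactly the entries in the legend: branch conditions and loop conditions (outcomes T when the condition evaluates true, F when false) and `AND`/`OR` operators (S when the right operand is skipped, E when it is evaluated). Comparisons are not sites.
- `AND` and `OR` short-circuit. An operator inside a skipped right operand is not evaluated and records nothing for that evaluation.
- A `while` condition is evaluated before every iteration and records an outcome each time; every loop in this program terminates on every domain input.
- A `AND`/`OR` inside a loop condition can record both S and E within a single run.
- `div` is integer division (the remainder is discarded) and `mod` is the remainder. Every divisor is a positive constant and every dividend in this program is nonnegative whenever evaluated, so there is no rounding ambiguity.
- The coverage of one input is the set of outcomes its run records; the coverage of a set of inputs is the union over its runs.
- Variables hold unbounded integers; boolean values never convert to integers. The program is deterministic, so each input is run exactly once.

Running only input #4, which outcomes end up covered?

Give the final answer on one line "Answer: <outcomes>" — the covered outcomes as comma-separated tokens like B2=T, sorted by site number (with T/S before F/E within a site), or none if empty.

Running input #4 (a=0, m=9), event by event:
  B1->T, B1->T, B1->T, B1->T, B1->T, B1->F, B2->F, B3->F, B5->S, B4->F
  B6->T
deduplicating events, the covered set is: B1=T, B1=F, B2=F, B3=F, B4=F, B5=S, B6=T

Answer: B1=T, B1=F, B2=F, B3=F, B4=F, B5=S, B6=T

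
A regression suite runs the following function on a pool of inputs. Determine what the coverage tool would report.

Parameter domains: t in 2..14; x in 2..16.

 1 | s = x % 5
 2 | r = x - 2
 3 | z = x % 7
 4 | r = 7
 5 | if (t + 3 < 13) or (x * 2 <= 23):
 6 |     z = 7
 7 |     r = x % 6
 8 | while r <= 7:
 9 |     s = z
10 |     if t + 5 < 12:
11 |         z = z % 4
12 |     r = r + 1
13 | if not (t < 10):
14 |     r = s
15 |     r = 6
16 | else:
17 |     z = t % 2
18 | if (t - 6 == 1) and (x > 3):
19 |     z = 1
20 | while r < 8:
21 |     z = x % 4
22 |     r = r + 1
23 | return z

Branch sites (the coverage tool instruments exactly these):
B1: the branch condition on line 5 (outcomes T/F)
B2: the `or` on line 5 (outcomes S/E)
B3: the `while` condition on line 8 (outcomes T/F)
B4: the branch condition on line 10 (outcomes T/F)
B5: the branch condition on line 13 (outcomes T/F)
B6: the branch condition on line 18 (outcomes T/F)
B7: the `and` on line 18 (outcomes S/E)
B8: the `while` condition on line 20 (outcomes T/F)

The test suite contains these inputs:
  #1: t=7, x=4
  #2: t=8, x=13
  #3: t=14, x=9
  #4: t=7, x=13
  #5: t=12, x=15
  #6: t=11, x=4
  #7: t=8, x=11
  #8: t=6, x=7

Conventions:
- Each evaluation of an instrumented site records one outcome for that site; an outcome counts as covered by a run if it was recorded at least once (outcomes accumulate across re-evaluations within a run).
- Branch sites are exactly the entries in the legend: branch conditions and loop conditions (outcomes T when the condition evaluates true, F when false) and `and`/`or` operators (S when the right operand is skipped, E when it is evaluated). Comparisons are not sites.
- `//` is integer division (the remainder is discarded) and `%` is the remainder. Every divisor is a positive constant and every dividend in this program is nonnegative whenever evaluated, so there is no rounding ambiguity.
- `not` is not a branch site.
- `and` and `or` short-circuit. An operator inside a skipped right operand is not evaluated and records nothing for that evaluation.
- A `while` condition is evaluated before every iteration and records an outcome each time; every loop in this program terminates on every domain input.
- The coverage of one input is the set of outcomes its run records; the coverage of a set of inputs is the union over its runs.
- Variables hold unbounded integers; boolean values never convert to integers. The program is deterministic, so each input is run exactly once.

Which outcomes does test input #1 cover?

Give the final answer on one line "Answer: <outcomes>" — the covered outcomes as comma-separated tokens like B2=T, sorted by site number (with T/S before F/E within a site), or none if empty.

Simulating input #1 (t=7, x=4) step by step:
  B2->S, B1->T, B3->T, B4->F, B3->T, B4->F, B3->T, B4->F, B3->T, B4->F
  B3->F, B5->F, B7->E, B6->T, B8->F
as a set, this run covers: B1=T, B2=S, B3=T, B3=F, B4=F, B5=F, B6=T, B7=E, B8=F

Answer: B1=T, B2=S, B3=T, B3=F, B4=F, B5=F, B6=T, B7=E, B8=F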